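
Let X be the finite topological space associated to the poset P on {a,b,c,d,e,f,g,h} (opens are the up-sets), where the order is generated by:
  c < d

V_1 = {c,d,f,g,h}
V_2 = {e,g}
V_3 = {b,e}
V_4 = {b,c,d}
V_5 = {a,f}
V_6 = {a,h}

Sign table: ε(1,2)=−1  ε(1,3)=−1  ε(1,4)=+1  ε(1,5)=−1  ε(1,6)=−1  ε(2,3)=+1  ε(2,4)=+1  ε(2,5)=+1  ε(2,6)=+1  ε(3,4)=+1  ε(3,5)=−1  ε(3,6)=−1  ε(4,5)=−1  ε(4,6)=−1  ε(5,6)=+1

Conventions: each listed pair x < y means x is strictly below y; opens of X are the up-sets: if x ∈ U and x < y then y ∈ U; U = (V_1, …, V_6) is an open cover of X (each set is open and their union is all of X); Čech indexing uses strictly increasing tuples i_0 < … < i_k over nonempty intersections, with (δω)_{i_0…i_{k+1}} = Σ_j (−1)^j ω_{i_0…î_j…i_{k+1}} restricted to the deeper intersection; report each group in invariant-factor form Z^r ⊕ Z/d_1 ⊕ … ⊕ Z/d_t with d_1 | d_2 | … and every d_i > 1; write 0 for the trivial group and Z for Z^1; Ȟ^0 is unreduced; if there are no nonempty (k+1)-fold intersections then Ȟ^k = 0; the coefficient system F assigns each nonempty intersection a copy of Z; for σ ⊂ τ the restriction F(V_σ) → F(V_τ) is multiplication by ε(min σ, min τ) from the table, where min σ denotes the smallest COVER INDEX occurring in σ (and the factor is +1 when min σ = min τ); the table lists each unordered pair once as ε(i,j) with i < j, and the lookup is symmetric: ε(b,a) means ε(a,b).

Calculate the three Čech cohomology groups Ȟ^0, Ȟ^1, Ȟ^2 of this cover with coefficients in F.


nerve simplices:
  V12={g} V14={c,d} V15={f} V16={h} V23={e} V34={b} V56={a}
C dims 6,7; δ0: rk 6, SNF 1^5·2
degree 0: 6−6−0 = 0 → Ȟ^0 ≅ 0
degree 1: 7−0−6 = 1 plus torsion [2] → Ȟ^1 ≅ Z ⊕ Z/2
degree 2: 0−0−0 = 0 → Ȟ^2 ≅ 0

Ȟ^0 ≅ 0,  Ȟ^1 ≅ Z ⊕ Z/2,  Ȟ^2 ≅ 0


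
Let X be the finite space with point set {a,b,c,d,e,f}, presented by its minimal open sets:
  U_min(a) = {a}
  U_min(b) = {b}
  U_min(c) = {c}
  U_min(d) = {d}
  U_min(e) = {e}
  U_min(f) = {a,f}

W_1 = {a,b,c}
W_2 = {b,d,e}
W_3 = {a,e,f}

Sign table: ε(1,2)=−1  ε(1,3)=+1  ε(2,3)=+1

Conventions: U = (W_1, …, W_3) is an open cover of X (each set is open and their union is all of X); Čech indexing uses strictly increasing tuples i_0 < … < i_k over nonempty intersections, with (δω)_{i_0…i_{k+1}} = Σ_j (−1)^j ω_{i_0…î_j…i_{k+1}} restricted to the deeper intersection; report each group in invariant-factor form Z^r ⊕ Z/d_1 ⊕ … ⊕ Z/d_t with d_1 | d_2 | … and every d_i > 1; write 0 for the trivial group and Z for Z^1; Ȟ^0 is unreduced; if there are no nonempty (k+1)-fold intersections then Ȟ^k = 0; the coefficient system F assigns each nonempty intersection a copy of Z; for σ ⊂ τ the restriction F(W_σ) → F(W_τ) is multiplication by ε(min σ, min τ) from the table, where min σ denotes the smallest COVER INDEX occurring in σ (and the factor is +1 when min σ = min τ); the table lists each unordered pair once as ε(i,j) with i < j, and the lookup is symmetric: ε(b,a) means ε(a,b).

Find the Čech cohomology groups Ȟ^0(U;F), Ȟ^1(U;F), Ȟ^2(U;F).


Ȟ^0 = 0, Ȟ^1 = Z/2 and Ȟ^2 = 0

nonempty intersections:
  W12={b} W13={a} W23={e}
C dims 3,3; δ0: rk 3, SNF 1^2·2
Ȟ^0: (3−3)−0=0 ⇒ 0
Ȟ^1: (3−0)−3=0 plus torsion [2] ⇒ Z/2
Ȟ^2: (0−0)−0=0 ⇒ 0


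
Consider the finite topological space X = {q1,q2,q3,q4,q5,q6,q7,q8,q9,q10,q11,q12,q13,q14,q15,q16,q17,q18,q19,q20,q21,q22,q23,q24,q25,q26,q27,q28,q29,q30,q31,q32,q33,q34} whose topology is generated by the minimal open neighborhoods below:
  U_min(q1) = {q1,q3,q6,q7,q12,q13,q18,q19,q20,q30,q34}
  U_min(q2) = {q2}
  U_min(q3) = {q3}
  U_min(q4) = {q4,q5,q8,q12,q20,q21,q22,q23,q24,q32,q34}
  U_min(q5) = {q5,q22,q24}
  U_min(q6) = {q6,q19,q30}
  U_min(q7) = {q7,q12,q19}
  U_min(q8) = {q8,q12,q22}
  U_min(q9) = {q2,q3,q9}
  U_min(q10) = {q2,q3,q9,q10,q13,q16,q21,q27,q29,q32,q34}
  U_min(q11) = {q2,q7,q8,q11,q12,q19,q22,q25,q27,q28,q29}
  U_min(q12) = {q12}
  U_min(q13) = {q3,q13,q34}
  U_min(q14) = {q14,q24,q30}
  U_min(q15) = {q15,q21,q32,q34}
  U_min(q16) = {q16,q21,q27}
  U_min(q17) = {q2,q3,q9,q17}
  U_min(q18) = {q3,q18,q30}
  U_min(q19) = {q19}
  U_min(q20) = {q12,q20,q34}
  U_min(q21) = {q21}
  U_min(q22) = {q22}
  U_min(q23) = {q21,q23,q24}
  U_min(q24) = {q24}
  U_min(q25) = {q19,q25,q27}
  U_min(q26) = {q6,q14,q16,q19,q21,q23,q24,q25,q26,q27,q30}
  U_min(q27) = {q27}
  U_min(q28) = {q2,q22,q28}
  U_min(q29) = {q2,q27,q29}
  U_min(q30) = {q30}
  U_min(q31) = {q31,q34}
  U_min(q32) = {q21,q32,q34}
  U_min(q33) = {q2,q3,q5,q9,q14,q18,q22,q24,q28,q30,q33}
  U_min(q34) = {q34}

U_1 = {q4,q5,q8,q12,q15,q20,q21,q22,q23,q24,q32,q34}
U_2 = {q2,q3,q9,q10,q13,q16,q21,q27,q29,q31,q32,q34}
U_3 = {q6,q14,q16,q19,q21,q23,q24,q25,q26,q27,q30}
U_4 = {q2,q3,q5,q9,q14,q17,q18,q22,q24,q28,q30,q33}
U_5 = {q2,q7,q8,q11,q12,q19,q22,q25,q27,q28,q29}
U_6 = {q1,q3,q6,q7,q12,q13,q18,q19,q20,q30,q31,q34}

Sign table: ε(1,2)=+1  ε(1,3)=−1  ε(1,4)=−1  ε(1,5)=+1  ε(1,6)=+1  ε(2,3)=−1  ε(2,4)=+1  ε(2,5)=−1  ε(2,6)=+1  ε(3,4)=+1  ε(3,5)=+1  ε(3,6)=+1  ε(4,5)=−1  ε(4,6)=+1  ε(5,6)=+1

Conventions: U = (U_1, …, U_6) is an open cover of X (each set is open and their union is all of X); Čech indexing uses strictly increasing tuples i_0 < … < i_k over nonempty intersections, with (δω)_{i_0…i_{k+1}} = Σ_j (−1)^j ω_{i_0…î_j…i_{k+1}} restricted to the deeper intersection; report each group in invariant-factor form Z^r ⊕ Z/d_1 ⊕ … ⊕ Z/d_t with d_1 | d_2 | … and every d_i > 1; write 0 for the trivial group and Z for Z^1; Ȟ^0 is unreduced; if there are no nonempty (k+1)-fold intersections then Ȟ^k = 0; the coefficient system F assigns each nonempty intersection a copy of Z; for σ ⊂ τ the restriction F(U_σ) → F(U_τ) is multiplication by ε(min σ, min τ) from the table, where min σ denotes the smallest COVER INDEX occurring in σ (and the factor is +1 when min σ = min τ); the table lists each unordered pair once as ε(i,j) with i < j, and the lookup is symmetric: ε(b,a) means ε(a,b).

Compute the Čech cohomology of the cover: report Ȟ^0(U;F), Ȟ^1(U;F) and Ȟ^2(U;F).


nonempty intersections:
  U12={q21,q32,q34} U13={q21,q23,q24} U14={q5,q22,q24} U15={q8,q12,q22} U16={q12,q20,q34} U23={q16,q21,q27} U24={q2,q3,q9} U25={q2,q27,q29} U26={q3,q13,q31,q34} U34={q14,q24,q30} U35={q19,q25,q27} U36={q6,q19,q30} U45={q2,q22,q28} U46={q3,q18,q30} U56={q7,q12,q19}
  U123={q21} U126={q34} U134={q24} U145={q22} U156={q12} U235={q27} U245={q2} U246={q3} U346={q30} U356={q19}
C dims 6,15,10; δ0: rk 6, SNF 1^5·2; δ1: rk 9, SNF 1^9
Ȟ^0: (6−6)−0=0 ⇒ 0
Ȟ^1: (15−9)−6=0 plus torsion [2] ⇒ Z/2
Ȟ^2: (10−0)−9=1 ⇒ Z

Ȟ^0(U;F) ≅ 0, Ȟ^1(U;F) ≅ Z/2, Ȟ^2(U;F) ≅ Z


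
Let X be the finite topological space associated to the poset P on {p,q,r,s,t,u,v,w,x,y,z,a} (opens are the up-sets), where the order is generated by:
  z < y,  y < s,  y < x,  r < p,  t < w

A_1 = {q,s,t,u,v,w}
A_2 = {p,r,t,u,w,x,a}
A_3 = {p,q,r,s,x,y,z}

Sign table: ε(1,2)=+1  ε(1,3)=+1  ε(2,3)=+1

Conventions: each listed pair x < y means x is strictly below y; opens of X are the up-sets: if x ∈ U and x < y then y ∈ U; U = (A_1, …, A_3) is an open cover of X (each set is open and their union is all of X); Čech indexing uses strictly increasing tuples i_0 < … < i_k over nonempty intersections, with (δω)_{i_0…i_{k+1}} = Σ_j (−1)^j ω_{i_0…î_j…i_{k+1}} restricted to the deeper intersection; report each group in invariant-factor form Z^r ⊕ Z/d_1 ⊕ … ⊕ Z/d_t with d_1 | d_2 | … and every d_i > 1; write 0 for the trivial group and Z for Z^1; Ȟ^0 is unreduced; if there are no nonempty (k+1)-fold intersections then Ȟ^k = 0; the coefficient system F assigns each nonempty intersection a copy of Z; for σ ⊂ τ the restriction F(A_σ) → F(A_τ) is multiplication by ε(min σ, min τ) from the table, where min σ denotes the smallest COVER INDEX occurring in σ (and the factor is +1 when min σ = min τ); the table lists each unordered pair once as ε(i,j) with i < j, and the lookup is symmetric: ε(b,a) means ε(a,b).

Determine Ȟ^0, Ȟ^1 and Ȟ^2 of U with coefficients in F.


Ȟ^0(U;F) ≅ Z, Ȟ^1(U;F) ≅ Z and Ȟ^2(U;F) ≅ 0

nonempty intersections:
  A12={t,u,w} A13={q,s} A23={p,r,x}
C dims 3,3; δ0: rk 2, SNF 1^2
Ȟ^0: (3−2)−0=1 ⇒ Z
Ȟ^1: (3−0)−2=1 ⇒ Z
Ȟ^2: (0−0)−0=0 ⇒ 0


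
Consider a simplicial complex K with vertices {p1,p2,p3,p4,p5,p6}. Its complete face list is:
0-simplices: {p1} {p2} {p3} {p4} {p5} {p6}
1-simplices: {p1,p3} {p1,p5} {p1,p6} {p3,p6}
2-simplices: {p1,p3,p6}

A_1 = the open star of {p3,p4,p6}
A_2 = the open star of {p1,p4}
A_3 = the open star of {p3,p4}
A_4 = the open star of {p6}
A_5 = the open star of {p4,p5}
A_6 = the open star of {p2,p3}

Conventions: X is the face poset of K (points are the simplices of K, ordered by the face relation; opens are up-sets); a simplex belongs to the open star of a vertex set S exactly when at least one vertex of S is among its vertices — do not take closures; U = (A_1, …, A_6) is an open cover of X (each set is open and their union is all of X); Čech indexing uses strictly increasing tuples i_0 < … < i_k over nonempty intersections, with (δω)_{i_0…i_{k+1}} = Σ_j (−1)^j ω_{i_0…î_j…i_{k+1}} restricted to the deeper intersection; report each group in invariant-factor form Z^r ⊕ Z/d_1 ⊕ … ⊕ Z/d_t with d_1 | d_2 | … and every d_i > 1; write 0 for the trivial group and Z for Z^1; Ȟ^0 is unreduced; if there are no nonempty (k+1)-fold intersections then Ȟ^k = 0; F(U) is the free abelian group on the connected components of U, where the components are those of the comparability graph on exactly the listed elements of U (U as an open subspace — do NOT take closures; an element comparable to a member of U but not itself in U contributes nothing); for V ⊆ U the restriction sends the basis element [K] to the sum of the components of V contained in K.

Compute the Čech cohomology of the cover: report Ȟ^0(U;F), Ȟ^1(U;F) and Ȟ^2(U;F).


Ȟ^0 ≅ Z^3, Ȟ^1 ≅ 0 and Ȟ^2 ≅ 0

nonempty intersections:
  A1={{p3},{p4},{p6},{p1,p3},{p1,p6},{p3,p6},{p1,p3,p6}} A2={{p1},{p4},{p1,p3},{p1,p5},{p1,p6},{p1,p3,p6}} A3={{p3},{p4},{p1,p3},{p3,p6},{p1,p3,p6}} A4={{p6},{p1,p6},{p3,p6},{p1,p3,p6}} A5={{p4},{p5},{p1,p5}} A6={{p2},{p3},{p1,p3},{p3,p6},{p1,p3,p6}}
  A12={{p4},{p1,p3},{p1,p6},{p1,p3,p6}} A13={{p3},{p4},{p1,p3},{p3,p6},{p1,p3,p6}} A14={{p6},{p1,p6},{p3,p6},{p1,p3,p6}} A15={{p4}} A16={{p3},{p1,p3},{p3,p6},{p1,p3,p6}} A23={{p4},{p1,p3},{p1,p3,p6}} A24={{p1,p6},{p1,p3,p6}} A25={{p4},{p1,p5}} A26={{p1,p3},{p1,p3,p6}} A34={{p3,p6},{p1,p3,p6}} A35={{p4}} A36={{p3},{p1,p3},{p3,p6},{p1,p3,p6}} A46={{p3,p6},{p1,p3,p6}}
  A123={{p4},{p1,p3},{p1,p3,p6}} A124={{p1,p6},{p1,p3,p6}} A125={{p4}} A126={{p1,p3},{p1,p3,p6}} A134={{p3,p6},{p1,p3,p6}} A135={{p4}} A136={{p3},{p1,p3},{p3,p6},{p1,p3,p6}} A146={{p3,p6},{p1,p3,p6}} A234={{p1,p3,p6}} A235={{p4}} A236={{p1,p3},{p1,p3,p6}} A246={{p1,p3,p6}} A346={{p3,p6},{p1,p3,p6}}
  A1234={{p1,p3,p6}} A1235={{p4}} A1236={{p1,p3},{p1,p3,p6}} A1246={{p1,p3,p6}} A1346={{p3,p6},{p1,p3,p6}} A2346={{p1,p3,p6}}
  A12346={{p1,p3,p6}}
components per intersection:
  A1: {{p3},{p6},{p1,p3},{p1,p6},{p3,p6},{p1,p3,p6}} {{p4}}
  A2: {{p1},{p1,p3},{p1,p5},{p1,p6},{p1,p3,p6}} {{p4}}
  A3: {{p3},{p1,p3},{p3,p6},{p1,p3,p6}} {{p4}}
  A4: {{p6},{p1,p6},{p3,p6},{p1,p3,p6}}
  A5: {{p4}} {{p5},{p1,p5}}
  A6: {{p2}} {{p3},{p1,p3},{p3,p6},{p1,p3,p6}}
  A12: {{p4}} {{p1,p3},{p1,p6},{p1,p3,p6}}
  A13: {{p3},{p1,p3},{p3,p6},{p1,p3,p6}} {{p4}}
  A14: {{p6},{p1,p6},{p3,p6},{p1,p3,p6}}
  A15: {{p4}}
  A16: {{p3},{p1,p3},{p3,p6},{p1,p3,p6}}
  A23: {{p4}} {{p1,p3},{p1,p3,p6}}
  A24: {{p1,p6},{p1,p3,p6}}
  A25: {{p4}} {{p1,p5}}
  A26: {{p1,p3},{p1,p3,p6}}
  A34: {{p3,p6},{p1,p3,p6}}
  A35: {{p4}}
  A36: {{p3},{p1,p3},{p3,p6},{p1,p3,p6}}
  A46: {{p3,p6},{p1,p3,p6}}
  A123: {{p4}} {{p1,p3},{p1,p3,p6}}
  A124: {{p1,p6},{p1,p3,p6}}
  A125: {{p4}}
  A126: {{p1,p3},{p1,p3,p6}}
  A134: {{p3,p6},{p1,p3,p6}}
  A135: {{p4}}
  A136: {{p3},{p1,p3},{p3,p6},{p1,p3,p6}}
  A146: {{p3,p6},{p1,p3,p6}}
  A234: {{p1,p3,p6}}
  A235: {{p4}}
  A236: {{p1,p3},{p1,p3,p6}}
  A246: {{p1,p3,p6}}
  A346: {{p3,p6},{p1,p3,p6}}
  A1234: {{p1,p3,p6}}
  A1235: {{p4}}
  A1236: {{p1,p3},{p1,p3,p6}}
  A1246: {{p1,p3,p6}}
  A1346: {{p3,p6},{p1,p3,p6}}
  A2346: {{p1,p3,p6}}
  A12346: {{p1,p3,p6}}
C dims 11,17,14,6; δ0: rk 8, SNF 1^8; δ1: rk 9, SNF 1^9; δ2: rk 5, SNF 1^5
Ȟ^0: (11−8)−0=3 ⇒ Z^3
Ȟ^1: (17−9)−8=0 ⇒ 0
Ȟ^2: (14−5)−9=0 ⇒ 0


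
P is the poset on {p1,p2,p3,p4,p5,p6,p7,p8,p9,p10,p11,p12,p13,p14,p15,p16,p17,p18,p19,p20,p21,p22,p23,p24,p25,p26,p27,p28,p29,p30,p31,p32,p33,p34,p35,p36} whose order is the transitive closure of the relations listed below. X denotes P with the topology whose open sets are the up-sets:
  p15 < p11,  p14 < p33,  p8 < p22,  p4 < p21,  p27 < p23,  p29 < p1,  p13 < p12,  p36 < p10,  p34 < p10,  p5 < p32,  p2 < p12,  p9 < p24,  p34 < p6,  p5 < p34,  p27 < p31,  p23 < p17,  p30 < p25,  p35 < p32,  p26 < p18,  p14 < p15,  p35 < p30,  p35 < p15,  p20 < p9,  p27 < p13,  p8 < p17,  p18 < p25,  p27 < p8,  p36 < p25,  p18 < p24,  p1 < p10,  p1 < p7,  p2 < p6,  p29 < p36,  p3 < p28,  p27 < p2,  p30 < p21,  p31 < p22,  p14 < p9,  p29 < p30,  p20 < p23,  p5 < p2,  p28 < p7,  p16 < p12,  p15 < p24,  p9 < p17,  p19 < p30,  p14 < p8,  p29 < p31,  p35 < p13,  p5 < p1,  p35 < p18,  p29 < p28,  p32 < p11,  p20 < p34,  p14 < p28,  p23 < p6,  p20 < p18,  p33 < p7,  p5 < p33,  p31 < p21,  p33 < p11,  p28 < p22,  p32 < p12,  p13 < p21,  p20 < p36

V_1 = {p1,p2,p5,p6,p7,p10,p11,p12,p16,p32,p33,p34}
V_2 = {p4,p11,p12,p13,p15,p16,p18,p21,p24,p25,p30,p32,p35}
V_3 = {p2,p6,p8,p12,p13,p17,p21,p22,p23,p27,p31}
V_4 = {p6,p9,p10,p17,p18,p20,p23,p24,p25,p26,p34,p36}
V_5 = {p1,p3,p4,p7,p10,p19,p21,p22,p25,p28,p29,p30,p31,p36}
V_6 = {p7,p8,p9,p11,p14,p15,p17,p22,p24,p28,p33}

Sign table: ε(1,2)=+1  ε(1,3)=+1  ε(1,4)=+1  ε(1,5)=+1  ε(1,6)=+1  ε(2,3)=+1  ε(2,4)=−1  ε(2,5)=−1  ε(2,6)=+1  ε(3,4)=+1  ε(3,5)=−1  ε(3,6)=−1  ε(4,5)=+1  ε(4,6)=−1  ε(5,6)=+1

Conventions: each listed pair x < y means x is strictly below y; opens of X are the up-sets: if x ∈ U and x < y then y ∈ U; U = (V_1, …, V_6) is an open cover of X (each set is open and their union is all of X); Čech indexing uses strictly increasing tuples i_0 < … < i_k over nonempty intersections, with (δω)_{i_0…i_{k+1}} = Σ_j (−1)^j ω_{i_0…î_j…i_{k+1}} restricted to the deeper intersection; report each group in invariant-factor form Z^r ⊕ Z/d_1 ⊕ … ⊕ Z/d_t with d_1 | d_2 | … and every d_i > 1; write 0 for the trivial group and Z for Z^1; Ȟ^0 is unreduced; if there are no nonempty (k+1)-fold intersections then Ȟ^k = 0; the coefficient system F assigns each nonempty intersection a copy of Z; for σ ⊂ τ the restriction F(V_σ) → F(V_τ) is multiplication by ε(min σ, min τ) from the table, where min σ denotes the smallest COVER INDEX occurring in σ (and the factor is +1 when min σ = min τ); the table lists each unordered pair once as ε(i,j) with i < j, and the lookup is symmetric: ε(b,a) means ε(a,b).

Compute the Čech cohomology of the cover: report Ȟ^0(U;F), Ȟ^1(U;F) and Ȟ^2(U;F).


nonempty intersections:
  V12={p11,p12,p16,p32} V13={p2,p6,p12} V14={p6,p10,p34} V15={p1,p7,p10} V16={p7,p11,p33} V23={p12,p13,p21} V24={p18,p24,p25} V25={p4,p21,p25,p30} V26={p11,p15,p24} V34={p6,p17,p23} V35={p21,p22,p31} V36={p8,p17,p22} V45={p10,p25,p36} V46={p9,p17,p24} V56={p7,p22,p28}
  V123={p12} V126={p11} V134={p6} V145={p10} V156={p7} V235={p21} V245={p25} V246={p24} V346={p17} V356={p22}
C dims 6,15,10; δ0: rk 6, SNF 1^5·2; δ1: rk 9, SNF 1^9
Ȟ^0: (6−6)−0=0 ⇒ 0
Ȟ^1: (15−9)−6=0 plus torsion [2] ⇒ Z/2
Ȟ^2: (10−0)−9=1 ⇒ Z

Ȟ^0 = 0, Ȟ^1 = Z/2, Ȟ^2 = Z


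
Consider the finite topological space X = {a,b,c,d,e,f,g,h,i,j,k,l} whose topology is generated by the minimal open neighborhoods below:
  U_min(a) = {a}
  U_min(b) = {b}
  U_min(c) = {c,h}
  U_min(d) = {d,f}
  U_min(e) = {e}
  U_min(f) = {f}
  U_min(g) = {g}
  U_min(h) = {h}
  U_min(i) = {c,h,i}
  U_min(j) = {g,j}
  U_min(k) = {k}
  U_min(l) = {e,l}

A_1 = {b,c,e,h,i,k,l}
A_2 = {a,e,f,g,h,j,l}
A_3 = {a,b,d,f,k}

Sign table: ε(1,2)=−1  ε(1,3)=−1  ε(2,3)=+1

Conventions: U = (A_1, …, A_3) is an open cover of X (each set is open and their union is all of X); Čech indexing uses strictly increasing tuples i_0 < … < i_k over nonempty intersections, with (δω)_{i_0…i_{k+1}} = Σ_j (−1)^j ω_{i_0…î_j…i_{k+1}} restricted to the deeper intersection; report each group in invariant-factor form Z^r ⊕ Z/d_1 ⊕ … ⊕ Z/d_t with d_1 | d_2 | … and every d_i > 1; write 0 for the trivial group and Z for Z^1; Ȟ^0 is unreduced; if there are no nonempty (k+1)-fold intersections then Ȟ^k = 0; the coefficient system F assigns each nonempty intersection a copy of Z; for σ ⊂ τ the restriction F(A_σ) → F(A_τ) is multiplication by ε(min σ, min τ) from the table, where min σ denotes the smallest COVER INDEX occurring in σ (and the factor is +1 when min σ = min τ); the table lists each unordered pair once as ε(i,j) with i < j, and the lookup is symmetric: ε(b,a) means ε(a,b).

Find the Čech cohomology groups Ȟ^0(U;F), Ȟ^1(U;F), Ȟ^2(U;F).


Ȟ^0 = Z, Ȟ^1 = Z and Ȟ^2 = 0

nerve of the cover:
  A12={e,h,l} A13={b,k} A23={a,f}
C dims 3,3; δ0: rk 2, SNF 1^2
Ȟ^0 = (3 − 2) − 0 = 1, so Ȟ^0 ≅ Z
Ȟ^1 = (3 − 0) − 2 = 1, so Ȟ^1 ≅ Z
Ȟ^2 = (0 − 0) − 0 = 0, so Ȟ^2 ≅ 0


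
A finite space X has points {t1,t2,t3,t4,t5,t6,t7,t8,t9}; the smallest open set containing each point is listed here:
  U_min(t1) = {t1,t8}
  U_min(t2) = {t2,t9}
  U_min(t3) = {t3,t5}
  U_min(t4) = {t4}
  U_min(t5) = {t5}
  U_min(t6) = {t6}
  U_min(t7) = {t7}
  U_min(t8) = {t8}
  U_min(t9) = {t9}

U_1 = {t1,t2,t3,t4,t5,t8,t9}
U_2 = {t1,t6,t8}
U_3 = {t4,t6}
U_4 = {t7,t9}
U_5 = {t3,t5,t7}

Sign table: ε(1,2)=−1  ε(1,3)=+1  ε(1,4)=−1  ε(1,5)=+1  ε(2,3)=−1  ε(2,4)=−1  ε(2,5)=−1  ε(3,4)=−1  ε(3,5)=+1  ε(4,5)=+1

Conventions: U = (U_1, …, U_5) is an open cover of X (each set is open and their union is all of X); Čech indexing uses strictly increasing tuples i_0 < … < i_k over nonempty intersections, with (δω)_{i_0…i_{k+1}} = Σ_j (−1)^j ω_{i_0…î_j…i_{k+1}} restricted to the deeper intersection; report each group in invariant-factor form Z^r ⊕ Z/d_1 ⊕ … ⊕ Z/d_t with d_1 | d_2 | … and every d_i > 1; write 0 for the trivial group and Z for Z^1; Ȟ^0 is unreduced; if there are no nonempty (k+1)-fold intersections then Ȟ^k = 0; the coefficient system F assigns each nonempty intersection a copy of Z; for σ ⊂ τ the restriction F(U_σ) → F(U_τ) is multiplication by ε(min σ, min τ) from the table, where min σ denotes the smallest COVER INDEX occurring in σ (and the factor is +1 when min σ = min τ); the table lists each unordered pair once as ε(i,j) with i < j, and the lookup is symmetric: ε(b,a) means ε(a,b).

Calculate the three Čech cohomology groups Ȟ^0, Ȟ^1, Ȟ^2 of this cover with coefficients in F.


Ȟ^0(U;F) ≅ 0,  Ȟ^1(U;F) ≅ Z ⊕ Z/2,  Ȟ^2(U;F) ≅ 0

nonempty overlaps:
  U12={t1,t8} U13={t4} U14={t9} U15={t3,t5} U23={t6} U45={t7}
C dims 5,6; δ0: rk 5, SNF 1^4·2
degree 0: 5−5−0 = 0 → Ȟ^0 ≅ 0
degree 1: 6−0−5 = 1 plus torsion [2] → Ȟ^1 ≅ Z ⊕ Z/2
degree 2: 0−0−0 = 0 → Ȟ^2 ≅ 0


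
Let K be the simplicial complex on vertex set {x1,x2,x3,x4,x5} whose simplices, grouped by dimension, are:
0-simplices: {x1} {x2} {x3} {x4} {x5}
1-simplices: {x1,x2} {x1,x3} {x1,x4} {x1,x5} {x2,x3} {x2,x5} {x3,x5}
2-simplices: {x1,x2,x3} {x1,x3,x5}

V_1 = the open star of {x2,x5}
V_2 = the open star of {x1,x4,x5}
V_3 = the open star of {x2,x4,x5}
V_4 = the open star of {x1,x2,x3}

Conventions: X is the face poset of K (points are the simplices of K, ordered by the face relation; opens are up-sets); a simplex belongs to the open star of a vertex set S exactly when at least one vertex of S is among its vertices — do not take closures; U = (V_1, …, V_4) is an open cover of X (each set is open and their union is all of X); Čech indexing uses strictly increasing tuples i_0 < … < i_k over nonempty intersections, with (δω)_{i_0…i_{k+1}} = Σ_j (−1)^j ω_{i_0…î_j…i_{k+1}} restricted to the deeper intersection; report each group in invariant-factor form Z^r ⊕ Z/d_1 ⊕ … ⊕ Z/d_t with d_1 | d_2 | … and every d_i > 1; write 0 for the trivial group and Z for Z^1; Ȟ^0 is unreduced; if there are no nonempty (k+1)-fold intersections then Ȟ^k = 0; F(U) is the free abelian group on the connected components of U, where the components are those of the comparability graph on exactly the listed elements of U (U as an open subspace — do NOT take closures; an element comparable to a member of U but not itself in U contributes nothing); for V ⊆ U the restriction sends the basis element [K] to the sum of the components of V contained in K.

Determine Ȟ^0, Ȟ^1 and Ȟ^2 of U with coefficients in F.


Ȟ^0 ≅ Z,  Ȟ^1 ≅ Z,  Ȟ^2 ≅ 0

nerve simplices:
  V1={{x2},{x5},{x1,x2},{x1,x5},{x2,x3},{x2,x5},{x3,x5},{x1,x2,x3},{x1,x3,x5}} V2={{x1},{x4},{x5},{x1,x2},{x1,x3},{x1,x4},{x1,x5},{x2,x5},{x3,x5},{x1,x2,x3},{x1,x3,x5}} V3={{x2},{x4},{x5},{x1,x2},{x1,x4},{x1,x5},{x2,x3},{x2,x5},{x3,x5},{x1,x2,x3},{x1,x3,x5}} V4={{x1},{x2},{x3},{x1,x2},{x1,x3},{x1,x4},{x1,x5},{x2,x3},{x2,x5},{x3,x5},{x1,x2,x3},{x1,x3,x5}}
  V12={{x5},{x1,x2},{x1,x5},{x2,x5},{x3,x5},{x1,x2,x3},{x1,x3,x5}} V13={{x2},{x5},{x1,x2},{x1,x5},{x2,x3},{x2,x5},{x3,x5},{x1,x2,x3},{x1,x3,x5}} V14={{x2},{x1,x2},{x1,x5},{x2,x3},{x2,x5},{x3,x5},{x1,x2,x3},{x1,x3,x5}} V23={{x4},{x5},{x1,x2},{x1,x4},{x1,x5},{x2,x5},{x3,x5},{x1,x2,x3},{x1,x3,x5}} V24={{x1},{x1,x2},{x1,x3},{x1,x4},{x1,x5},{x2,x5},{x3,x5},{x1,x2,x3},{x1,x3,x5}} V34={{x2},{x1,x2},{x1,x4},{x1,x5},{x2,x3},{x2,x5},{x3,x5},{x1,x2,x3},{x1,x3,x5}}
  V123={{x5},{x1,x2},{x1,x5},{x2,x5},{x3,x5},{x1,x2,x3},{x1,x3,x5}} V124={{x1,x2},{x1,x5},{x2,x5},{x3,x5},{x1,x2,x3},{x1,x3,x5}} V134={{x2},{x1,x2},{x1,x5},{x2,x3},{x2,x5},{x3,x5},{x1,x2,x3},{x1,x3,x5}} V234={{x1,x2},{x1,x4},{x1,x5},{x2,x5},{x3,x5},{x1,x2,x3},{x1,x3,x5}}
  V1234={{x1,x2},{x1,x5},{x2,x5},{x3,x5},{x1,x2,x3},{x1,x3,x5}}
components per intersection:
  V1: {{x2},{x5},{x1,x2},{x1,x5},{x2,x3},{x2,x5},{x3,x5},{x1,x2,x3},{x1,x3,x5}}
  V2: {{x1},{x4},{x5},{x1,x2},{x1,x3},{x1,x4},{x1,x5},{x2,x5},{x3,x5},{x1,x2,x3},{x1,x3,x5}}
  V3: {{x2},{x5},{x1,x2},{x1,x5},{x2,x3},{x2,x5},{x3,x5},{x1,x2,x3},{x1,x3,x5}} {{x4},{x1,x4}}
  V4: {{x1},{x2},{x3},{x1,x2},{x1,x3},{x1,x4},{x1,x5},{x2,x3},{x2,x5},{x3,x5},{x1,x2,x3},{x1,x3,x5}}
  V12: {{x5},{x1,x5},{x2,x5},{x3,x5},{x1,x3,x5}} {{x1,x2},{x1,x2,x3}}
  V13: {{x2},{x5},{x1,x2},{x1,x5},{x2,x3},{x2,x5},{x3,x5},{x1,x2,x3},{x1,x3,x5}}
  V14: {{x2},{x1,x2},{x2,x3},{x2,x5},{x1,x2,x3}} {{x1,x5},{x3,x5},{x1,x3,x5}}
  V23: {{x4},{x1,x4}} {{x5},{x1,x5},{x2,x5},{x3,x5},{x1,x3,x5}} {{x1,x2},{x1,x2,x3}}
  V24: {{x1},{x1,x2},{x1,x3},{x1,x4},{x1,x5},{x3,x5},{x1,x2,x3},{x1,x3,x5}} {{x2,x5}}
  V34: {{x2},{x1,x2},{x2,x3},{x2,x5},{x1,x2,x3}} {{x1,x4}} {{x1,x5},{x3,x5},{x1,x3,x5}}
  V123: {{x5},{x1,x5},{x2,x5},{x3,x5},{x1,x3,x5}} {{x1,x2},{x1,x2,x3}}
  V124: {{x1,x2},{x1,x2,x3}} {{x1,x5},{x3,x5},{x1,x3,x5}} {{x2,x5}}
  V134: {{x2},{x1,x2},{x2,x3},{x2,x5},{x1,x2,x3}} {{x1,x5},{x3,x5},{x1,x3,x5}}
  V234: {{x1,x2},{x1,x2,x3}} {{x1,x4}} {{x1,x5},{x3,x5},{x1,x3,x5}} {{x2,x5}}
  V1234: {{x1,x2},{x1,x2,x3}} {{x1,x5},{x3,x5},{x1,x3,x5}} {{x2,x5}}
C dims 5,13,11,3; δ0: rk 4, SNF 1^4; δ1: rk 8, SNF 1^8; δ2: rk 3, SNF 1^3
degree 0: 5−4−0 = 1 → Ȟ^0 ≅ Z
degree 1: 13−8−4 = 1 → Ȟ^1 ≅ Z
degree 2: 11−3−8 = 0 → Ȟ^2 ≅ 0


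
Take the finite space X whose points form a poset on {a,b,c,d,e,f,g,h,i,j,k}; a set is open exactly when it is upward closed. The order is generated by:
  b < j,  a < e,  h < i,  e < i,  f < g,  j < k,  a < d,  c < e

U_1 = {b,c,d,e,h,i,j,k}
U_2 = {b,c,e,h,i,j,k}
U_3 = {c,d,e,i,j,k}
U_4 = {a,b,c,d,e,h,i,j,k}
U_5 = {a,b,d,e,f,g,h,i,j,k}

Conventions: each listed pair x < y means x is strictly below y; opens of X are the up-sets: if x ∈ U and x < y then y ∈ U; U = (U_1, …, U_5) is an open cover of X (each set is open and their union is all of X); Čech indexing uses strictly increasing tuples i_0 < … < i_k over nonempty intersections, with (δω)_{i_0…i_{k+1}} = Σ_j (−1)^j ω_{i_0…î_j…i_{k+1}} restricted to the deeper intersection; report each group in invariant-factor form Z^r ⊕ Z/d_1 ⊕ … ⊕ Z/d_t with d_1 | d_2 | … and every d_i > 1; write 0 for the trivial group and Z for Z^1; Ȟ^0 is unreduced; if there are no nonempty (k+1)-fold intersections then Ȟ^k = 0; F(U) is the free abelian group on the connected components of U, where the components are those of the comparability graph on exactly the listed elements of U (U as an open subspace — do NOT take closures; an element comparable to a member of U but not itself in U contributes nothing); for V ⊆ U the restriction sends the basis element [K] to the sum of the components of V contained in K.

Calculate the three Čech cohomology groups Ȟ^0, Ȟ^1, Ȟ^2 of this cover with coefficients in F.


nerve of the cover:
  U12={b,c,e,h,i,j,k} U13={c,d,e,i,j,k} U14={b,c,d,e,h,i,j,k} U15={b,d,e,h,i,j,k} U23={c,e,i,j,k} U24={b,c,e,h,i,j,k} U25={b,e,h,i,j,k} U34={c,d,e,i,j,k} U35={d,e,i,j,k} U45={a,b,d,e,h,i,j,k}
  U123={c,e,i,j,k} U124={b,c,e,h,i,j,k} U125={b,e,h,i,j,k} U134={c,d,e,i,j,k} U135={d,e,i,j,k} U145={b,d,e,h,i,j,k} U234={c,e,i,j,k} U235={e,i,j,k} U245={b,e,h,i,j,k} U345={d,e,i,j,k}
  U1234={c,e,i,j,k} U1235={e,i,j,k} U1245={b,e,h,i,j,k} U1345={d,e,i,j,k} U2345={e,i,j,k}
  U12345={e,i,j,k}
components per intersection:
  U1: {b,j,k} {c,e,h,i} {d}
  U2: {b,j,k} {c,e,h,i}
  U3: {c,e,i} {d} {j,k}
  U4: {a,c,d,e,h,i} {b,j,k}
  U5: {a,d,e,h,i} {b,j,k} {f,g}
  U12: {b,j,k} {c,e,h,i}
  U13: {c,e,i} {d} {j,k}
  U14: {b,j,k} {c,e,h,i} {d}
  U15: {b,j,k} {d} {e,h,i}
  U23: {c,e,i} {j,k}
  U24: {b,j,k} {c,e,h,i}
  U25: {b,j,k} {e,h,i}
  U34: {c,e,i} {d} {j,k}
  U35: {d} {e,i} {j,k}
  U45: {a,d,e,h,i} {b,j,k}
  U123: {c,e,i} {j,k}
  U124: {b,j,k} {c,e,h,i}
  U125: {b,j,k} {e,h,i}
  U134: {c,e,i} {d} {j,k}
  U135: {d} {e,i} {j,k}
  U145: {b,j,k} {d} {e,h,i}
  U234: {c,e,i} {j,k}
  U235: {e,i} {j,k}
  U245: {b,j,k} {e,h,i}
  U345: {d} {e,i} {j,k}
  U1234: {c,e,i} {j,k}
  U1235: {e,i} {j,k}
  U1245: {b,j,k} {e,h,i}
  U1345: {d} {e,i} {j,k}
  U2345: {e,i} {j,k}
  U12345: {e,i} {j,k}
C dims 13,25,24,11; δ0: rk 10, SNF 1^10; δ1: rk 15, SNF 1^15; δ2: rk 9, SNF 1^9
Ȟ^0 = (13 − 10) − 0 = 3, so Ȟ^0 ≅ Z^3
Ȟ^1 = (25 − 15) − 10 = 0, so Ȟ^1 ≅ 0
Ȟ^2 = (24 − 9) − 15 = 0, so Ȟ^2 ≅ 0

Ȟ^0 = Z^3; Ȟ^1 = 0; Ȟ^2 = 0


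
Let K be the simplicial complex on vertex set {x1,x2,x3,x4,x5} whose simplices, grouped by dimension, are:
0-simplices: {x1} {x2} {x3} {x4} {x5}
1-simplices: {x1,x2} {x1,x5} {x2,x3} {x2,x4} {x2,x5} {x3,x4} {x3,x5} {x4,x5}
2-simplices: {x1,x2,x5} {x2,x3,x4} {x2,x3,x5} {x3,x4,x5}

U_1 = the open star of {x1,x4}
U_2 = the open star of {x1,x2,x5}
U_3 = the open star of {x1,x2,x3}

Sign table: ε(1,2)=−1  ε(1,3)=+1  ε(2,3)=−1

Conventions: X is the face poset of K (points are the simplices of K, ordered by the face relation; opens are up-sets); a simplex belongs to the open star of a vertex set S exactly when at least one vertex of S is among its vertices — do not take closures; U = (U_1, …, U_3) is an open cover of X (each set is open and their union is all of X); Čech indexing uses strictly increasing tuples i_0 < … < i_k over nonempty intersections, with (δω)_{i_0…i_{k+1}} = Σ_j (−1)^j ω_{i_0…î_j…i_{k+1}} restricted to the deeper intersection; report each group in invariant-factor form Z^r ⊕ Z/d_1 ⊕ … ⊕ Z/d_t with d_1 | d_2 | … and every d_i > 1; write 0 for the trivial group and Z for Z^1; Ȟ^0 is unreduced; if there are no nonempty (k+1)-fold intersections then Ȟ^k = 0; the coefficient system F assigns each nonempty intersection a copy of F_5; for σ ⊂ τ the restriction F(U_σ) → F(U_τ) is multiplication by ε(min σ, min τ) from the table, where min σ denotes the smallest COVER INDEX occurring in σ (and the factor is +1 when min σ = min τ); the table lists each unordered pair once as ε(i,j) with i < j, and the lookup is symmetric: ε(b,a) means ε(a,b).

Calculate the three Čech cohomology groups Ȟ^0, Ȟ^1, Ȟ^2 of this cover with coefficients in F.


nerve of the cover:
  U1={{x1},{x4},{x1,x2},{x1,x5},{x2,x4},{x3,x4},{x4,x5},{x1,x2,x5},{x2,x3,x4},{x3,x4,x5}} U2={{x1},{x2},{x5},{x1,x2},{x1,x5},{x2,x3},{x2,x4},{x2,x5},{x3,x5},{x4,x5},{x1,x2,x5},{x2,x3,x4},{x2,x3,x5},{x3,x4,x5}} U3={{x1},{x2},{x3},{x1,x2},{x1,x5},{x2,x3},{x2,x4},{x2,x5},{x3,x4},{x3,x5},{x1,x2,x5},{x2,x3,x4},{x2,x3,x5},{x3,x4,x5}}
  U12={{x1},{x1,x2},{x1,x5},{x2,x4},{x4,x5},{x1,x2,x5},{x2,x3,x4},{x3,x4,x5}} U13={{x1},{x1,x2},{x1,x5},{x2,x4},{x3,x4},{x1,x2,x5},{x2,x3,x4},{x3,x4,x5}} U23={{x1},{x2},{x1,x2},{x1,x5},{x2,x3},{x2,x4},{x2,x5},{x3,x5},{x1,x2,x5},{x2,x3,x4},{x2,x3,x5},{x3,x4,x5}}
  U123={{x1},{x1,x2},{x1,x5},{x2,x4},{x1,x2,x5},{x2,x3,x4},{x3,x4,x5}}
C dims 3,3,1; δ0: rk_F5 2; δ1: rk_F5 1
Ȟ^0 = (3 − 2) − 0 = 1, so Ȟ^0 ≅ Z/5
Ȟ^1 = (3 − 1) − 2 = 0, so Ȟ^1 ≅ 0
Ȟ^2 = (1 − 0) − 1 = 0, so Ȟ^2 ≅ 0

Ȟ^0(U;F) ≅ Z/5; Ȟ^1(U;F) ≅ 0; Ȟ^2(U;F) ≅ 0


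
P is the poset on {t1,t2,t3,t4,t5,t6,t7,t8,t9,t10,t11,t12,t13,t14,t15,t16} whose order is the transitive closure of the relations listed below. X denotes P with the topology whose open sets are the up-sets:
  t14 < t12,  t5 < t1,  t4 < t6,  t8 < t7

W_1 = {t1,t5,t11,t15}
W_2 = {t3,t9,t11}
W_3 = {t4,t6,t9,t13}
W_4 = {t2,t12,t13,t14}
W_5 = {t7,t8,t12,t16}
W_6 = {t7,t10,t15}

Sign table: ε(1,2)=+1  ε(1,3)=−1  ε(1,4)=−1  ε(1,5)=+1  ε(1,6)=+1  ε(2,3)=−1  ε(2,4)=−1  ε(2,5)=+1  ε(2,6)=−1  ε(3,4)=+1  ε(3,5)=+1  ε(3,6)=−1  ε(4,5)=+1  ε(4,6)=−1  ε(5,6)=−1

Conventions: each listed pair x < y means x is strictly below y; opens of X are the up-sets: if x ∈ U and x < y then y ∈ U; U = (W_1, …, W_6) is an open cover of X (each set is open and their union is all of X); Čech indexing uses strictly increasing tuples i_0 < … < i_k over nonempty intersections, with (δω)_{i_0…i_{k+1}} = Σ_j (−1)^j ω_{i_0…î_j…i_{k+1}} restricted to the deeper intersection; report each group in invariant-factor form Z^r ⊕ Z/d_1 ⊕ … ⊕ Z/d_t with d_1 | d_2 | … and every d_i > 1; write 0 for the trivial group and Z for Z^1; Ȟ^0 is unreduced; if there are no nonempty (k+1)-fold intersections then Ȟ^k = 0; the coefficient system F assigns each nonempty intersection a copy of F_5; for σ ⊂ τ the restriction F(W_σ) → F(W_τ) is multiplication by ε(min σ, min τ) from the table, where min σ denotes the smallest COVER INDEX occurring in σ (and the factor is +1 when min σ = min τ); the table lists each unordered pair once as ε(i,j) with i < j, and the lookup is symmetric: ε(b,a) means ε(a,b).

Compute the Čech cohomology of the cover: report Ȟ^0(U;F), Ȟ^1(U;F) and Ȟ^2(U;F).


nerve of the cover:
  W12={t11} W16={t15} W23={t9} W34={t13} W45={t12} W56={t7}
C dims 6,6; δ0: rk_F5 5
Ȟ^0 = (6 − 5) − 0 = 1, so Ȟ^0 ≅ Z/5
Ȟ^1 = (6 − 0) − 5 = 1, so Ȟ^1 ≅ Z/5
Ȟ^2 = (0 − 0) − 0 = 0, so Ȟ^2 ≅ 0

Ȟ^0(U;F) ≅ Z/5, Ȟ^1(U;F) ≅ Z/5, Ȟ^2(U;F) ≅ 0


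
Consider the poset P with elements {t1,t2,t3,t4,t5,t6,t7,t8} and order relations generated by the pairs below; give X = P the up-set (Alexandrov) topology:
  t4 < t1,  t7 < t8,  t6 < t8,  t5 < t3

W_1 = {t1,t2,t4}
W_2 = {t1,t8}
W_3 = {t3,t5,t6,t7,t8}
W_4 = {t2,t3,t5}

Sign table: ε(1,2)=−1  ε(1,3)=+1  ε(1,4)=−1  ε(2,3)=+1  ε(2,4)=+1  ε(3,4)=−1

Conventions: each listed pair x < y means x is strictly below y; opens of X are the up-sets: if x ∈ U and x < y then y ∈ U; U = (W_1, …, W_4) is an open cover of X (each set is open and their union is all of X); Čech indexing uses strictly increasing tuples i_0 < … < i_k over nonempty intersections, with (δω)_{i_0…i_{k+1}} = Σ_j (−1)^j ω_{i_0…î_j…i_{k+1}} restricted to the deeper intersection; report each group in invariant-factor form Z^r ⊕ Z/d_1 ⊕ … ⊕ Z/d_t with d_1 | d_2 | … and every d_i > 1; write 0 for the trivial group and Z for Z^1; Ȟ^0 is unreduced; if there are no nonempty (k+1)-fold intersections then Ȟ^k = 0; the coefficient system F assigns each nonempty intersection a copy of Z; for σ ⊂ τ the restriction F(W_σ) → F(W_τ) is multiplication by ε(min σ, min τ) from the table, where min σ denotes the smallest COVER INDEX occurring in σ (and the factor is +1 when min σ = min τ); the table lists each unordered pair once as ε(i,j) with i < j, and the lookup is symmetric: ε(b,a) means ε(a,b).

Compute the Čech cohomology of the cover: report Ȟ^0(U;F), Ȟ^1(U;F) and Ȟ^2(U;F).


Ȟ^0 ≅ 0,  Ȟ^1 ≅ Z/2,  Ȟ^2 ≅ 0

cover nerve:
  W12={t1} W14={t2} W23={t8} W34={t3,t5}
C dims 4,4; δ0: rk 4, SNF 1^3·2
Ȟ^0: (4−4)−0=0 ⇒ 0
Ȟ^1: (4−0)−4=0 plus torsion [2] ⇒ Z/2
Ȟ^2: (0−0)−0=0 ⇒ 0


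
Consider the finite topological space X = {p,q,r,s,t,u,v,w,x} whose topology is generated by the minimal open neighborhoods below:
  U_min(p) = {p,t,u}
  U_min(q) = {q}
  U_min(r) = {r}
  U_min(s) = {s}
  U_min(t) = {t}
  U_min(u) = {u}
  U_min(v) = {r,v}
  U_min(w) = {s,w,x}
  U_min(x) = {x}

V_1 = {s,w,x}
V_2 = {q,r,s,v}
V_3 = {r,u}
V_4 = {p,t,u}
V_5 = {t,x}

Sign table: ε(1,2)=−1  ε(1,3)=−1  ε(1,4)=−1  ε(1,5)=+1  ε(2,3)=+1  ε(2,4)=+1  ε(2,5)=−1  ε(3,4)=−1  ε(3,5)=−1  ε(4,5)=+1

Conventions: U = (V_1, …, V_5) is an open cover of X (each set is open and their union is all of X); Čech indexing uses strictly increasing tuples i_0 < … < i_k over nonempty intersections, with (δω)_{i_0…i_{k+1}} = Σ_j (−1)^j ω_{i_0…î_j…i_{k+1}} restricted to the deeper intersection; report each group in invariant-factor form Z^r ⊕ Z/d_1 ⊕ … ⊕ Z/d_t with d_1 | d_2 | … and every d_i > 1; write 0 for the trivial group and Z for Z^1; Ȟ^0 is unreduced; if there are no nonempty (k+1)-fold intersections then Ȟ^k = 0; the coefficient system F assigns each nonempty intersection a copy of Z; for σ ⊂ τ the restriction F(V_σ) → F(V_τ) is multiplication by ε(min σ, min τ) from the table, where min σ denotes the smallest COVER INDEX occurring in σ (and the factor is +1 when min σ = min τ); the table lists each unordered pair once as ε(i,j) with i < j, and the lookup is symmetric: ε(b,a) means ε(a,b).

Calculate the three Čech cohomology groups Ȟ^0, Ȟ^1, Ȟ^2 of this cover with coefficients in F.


Ȟ^0(U;F) ≅ Z,  Ȟ^1(U;F) ≅ Z,  Ȟ^2(U;F) ≅ 0

cover nerve:
  V12={s} V15={x} V23={r} V34={u} V45={t}
C dims 5,5; δ0: rk 4, SNF 1^4
Ȟ^0: (5−4)−0=1 ⇒ Z
Ȟ^1: (5−0)−4=1 ⇒ Z
Ȟ^2: (0−0)−0=0 ⇒ 0


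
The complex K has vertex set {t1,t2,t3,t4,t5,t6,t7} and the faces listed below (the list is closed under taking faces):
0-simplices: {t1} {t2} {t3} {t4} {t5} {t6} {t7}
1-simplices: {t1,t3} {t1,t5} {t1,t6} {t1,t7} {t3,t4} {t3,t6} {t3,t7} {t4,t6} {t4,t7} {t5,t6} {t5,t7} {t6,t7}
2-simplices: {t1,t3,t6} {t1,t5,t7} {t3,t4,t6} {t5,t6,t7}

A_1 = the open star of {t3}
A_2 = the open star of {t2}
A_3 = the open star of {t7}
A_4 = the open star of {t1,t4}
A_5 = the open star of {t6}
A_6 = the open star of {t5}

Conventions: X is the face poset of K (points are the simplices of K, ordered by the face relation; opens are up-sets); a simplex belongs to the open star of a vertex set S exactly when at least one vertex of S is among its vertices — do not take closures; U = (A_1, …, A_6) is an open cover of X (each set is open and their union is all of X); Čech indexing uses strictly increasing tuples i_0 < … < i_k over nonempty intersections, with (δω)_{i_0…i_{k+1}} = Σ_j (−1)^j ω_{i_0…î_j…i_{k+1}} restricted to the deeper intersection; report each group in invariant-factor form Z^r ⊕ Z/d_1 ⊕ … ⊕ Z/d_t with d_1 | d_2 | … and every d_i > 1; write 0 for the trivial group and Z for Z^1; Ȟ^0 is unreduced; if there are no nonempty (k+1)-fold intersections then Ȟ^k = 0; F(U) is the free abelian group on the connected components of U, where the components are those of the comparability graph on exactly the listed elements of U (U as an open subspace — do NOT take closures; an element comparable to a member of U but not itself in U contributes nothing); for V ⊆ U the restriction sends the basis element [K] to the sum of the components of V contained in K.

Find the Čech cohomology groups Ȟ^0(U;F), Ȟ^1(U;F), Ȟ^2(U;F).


Ȟ^0(U;F) ≅ Z^2,  Ȟ^1(U;F) ≅ Z^3,  Ȟ^2(U;F) ≅ 0

cover nerve:
  A1={{t3},{t1,t3},{t3,t4},{t3,t6},{t3,t7},{t1,t3,t6},{t3,t4,t6}} A2={{t2}} A3={{t7},{t1,t7},{t3,t7},{t4,t7},{t5,t7},{t6,t7},{t1,t5,t7},{t5,t6,t7}} A4={{t1},{t4},{t1,t3},{t1,t5},{t1,t6},{t1,t7},{t3,t4},{t4,t6},{t4,t7},{t1,t3,t6},{t1,t5,t7},{t3,t4,t6}} A5={{t6},{t1,t6},{t3,t6},{t4,t6},{t5,t6},{t6,t7},{t1,t3,t6},{t3,t4,t6},{t5,t6,t7}} A6={{t5},{t1,t5},{t5,t6},{t5,t7},{t1,t5,t7},{t5,t6,t7}}
  A13={{t3,t7}} A14={{t1,t3},{t3,t4},{t1,t3,t6},{t3,t4,t6}} A15={{t3,t6},{t1,t3,t6},{t3,t4,t6}} A34={{t1,t7},{t4,t7},{t1,t5,t7}} A35={{t6,t7},{t5,t6,t7}} A36={{t5,t7},{t1,t5,t7},{t5,t6,t7}} A45={{t1,t6},{t4,t6},{t1,t3,t6},{t3,t4,t6}} A46={{t1,t5},{t1,t5,t7}} A56={{t5,t6},{t5,t6,t7}}
  A145={{t1,t3,t6},{t3,t4,t6}} A346={{t1,t5,t7}} A356={{t5,t6,t7}}
components per intersection:
  A1: {{t3},{t1,t3},{t3,t4},{t3,t6},{t3,t7},{t1,t3,t6},{t3,t4,t6}}
  A2: {{t2}}
  A3: {{t7},{t1,t7},{t3,t7},{t4,t7},{t5,t7},{t6,t7},{t1,t5,t7},{t5,t6,t7}}
  A4: {{t1},{t1,t3},{t1,t5},{t1,t6},{t1,t7},{t1,t3,t6},{t1,t5,t7}} {{t4},{t3,t4},{t4,t6},{t4,t7},{t3,t4,t6}}
  A5: {{t6},{t1,t6},{t3,t6},{t4,t6},{t5,t6},{t6,t7},{t1,t3,t6},{t3,t4,t6},{t5,t6,t7}}
  A6: {{t5},{t1,t5},{t5,t6},{t5,t7},{t1,t5,t7},{t5,t6,t7}}
  A13: {{t3,t7}}
  A14: {{t1,t3},{t1,t3,t6}} {{t3,t4},{t3,t4,t6}}
  A15: {{t3,t6},{t1,t3,t6},{t3,t4,t6}}
  A34: {{t1,t7},{t1,t5,t7}} {{t4,t7}}
  A35: {{t6,t7},{t5,t6,t7}}
  A36: {{t5,t7},{t1,t5,t7},{t5,t6,t7}}
  A45: {{t1,t6},{t1,t3,t6}} {{t4,t6},{t3,t4,t6}}
  A46: {{t1,t5},{t1,t5,t7}}
  A56: {{t5,t6},{t5,t6,t7}}
  A145: {{t1,t3,t6}} {{t3,t4,t6}}
  A346: {{t1,t5,t7}}
  A356: {{t5,t6,t7}}
C dims 7,12,4; δ0: rk 5, SNF 1^5; δ1: rk 4, SNF 1^4
Ȟ^0: (7−5)−0=2 ⇒ Z^2
Ȟ^1: (12−4)−5=3 ⇒ Z^3
Ȟ^2: (4−0)−4=0 ⇒ 0


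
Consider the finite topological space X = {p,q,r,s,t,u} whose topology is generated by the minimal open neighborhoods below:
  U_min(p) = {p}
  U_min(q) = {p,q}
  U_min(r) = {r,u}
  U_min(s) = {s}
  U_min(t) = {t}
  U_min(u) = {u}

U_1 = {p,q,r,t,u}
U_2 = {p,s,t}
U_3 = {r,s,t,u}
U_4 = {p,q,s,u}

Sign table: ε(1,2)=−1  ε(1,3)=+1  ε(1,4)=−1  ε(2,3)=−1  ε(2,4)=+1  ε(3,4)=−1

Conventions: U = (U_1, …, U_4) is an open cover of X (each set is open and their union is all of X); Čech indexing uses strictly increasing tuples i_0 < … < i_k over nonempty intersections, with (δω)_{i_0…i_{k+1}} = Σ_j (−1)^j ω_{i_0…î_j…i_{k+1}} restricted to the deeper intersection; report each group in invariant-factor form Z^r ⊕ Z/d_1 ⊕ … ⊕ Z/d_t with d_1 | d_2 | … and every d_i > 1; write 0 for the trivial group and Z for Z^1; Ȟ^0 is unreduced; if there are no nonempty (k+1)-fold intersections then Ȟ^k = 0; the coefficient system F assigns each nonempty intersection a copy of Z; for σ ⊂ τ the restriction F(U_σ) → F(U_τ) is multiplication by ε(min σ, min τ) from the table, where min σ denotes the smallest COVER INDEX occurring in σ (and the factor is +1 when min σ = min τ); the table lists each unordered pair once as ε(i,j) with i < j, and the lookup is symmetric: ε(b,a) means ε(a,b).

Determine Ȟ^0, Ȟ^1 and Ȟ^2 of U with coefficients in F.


nerve of the cover:
  U12={p,t} U13={r,t,u} U14={p,q,u} U23={s,t} U24={p,s} U34={s,u}
  U123={t} U124={p} U134={u} U234={s}
C dims 4,6,4; δ0: rk 3, SNF 1^3; δ1: rk 3, SNF 1^3
Ȟ^0 = (4 − 3) − 0 = 1, so Ȟ^0 ≅ Z
Ȟ^1 = (6 − 3) − 3 = 0, so Ȟ^1 ≅ 0
Ȟ^2 = (4 − 0) − 3 = 1, so Ȟ^2 ≅ Z

Ȟ^0 = Z, Ȟ^1 = 0, Ȟ^2 = Z


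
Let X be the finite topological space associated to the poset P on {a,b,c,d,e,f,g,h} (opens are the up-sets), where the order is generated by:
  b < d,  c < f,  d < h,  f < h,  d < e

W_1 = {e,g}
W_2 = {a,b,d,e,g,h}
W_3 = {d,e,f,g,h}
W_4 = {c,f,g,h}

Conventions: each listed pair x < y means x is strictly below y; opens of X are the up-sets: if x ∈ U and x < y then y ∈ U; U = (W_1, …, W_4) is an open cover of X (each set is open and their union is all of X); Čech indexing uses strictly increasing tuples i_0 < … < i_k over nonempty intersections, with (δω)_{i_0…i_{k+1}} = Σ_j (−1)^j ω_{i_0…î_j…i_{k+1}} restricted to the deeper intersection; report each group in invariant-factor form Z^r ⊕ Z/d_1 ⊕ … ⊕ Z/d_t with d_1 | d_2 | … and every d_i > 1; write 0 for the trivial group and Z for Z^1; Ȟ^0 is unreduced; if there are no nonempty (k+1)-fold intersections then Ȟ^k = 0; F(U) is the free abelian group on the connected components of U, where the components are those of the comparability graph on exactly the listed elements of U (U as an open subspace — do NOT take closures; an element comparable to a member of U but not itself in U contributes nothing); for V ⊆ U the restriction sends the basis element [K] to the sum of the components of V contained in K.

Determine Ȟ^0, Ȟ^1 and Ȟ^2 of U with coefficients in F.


Ȟ^0(U;F) ≅ Z^3,  Ȟ^1(U;F) ≅ 0,  Ȟ^2(U;F) ≅ 0

intersection data:
  W12={e,g} W13={e,g} W14={g} W23={d,e,g,h} W24={g,h} W34={f,g,h}
  W123={e,g} W124={g} W134={g} W234={g,h}
  W1234={g}
components per intersection:
  W1: {e} {g}
  W2: {a} {b,d,e,h} {g}
  W3: {d,e,f,h} {g}
  W4: {c,f,h} {g}
  W12: {e} {g}
  W13: {e} {g}
  W14: {g}
  W23: {d,e,h} {g}
  W24: {g} {h}
  W34: {f,h} {g}
  W123: {e} {g}
  W124: {g}
  W134: {g}
  W234: {g} {h}
  W1234: {g}
C dims 9,11,6,1; δ0: rk 6, SNF 1^6; δ1: rk 5, SNF 1^5; δ2: rk 1, SNF 1^1
Ȟ^0 = (9 − 6) − 0 = 3, so Ȟ^0 ≅ Z^3
Ȟ^1 = (11 − 5) − 6 = 0, so Ȟ^1 ≅ 0
Ȟ^2 = (6 − 1) − 5 = 0, so Ȟ^2 ≅ 0
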